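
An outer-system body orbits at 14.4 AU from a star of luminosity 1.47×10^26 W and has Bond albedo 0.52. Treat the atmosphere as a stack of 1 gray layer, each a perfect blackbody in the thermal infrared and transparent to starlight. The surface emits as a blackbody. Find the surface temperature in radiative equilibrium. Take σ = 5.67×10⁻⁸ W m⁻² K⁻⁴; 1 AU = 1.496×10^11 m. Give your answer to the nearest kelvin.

57 K

Orbital distance: d = 14.4 AU = 2.154×10^12 m.
Flux at the orbit: S = L/(4πd²) = 1.47×10^26/(4π·(2.15×10^12)²) = 2.521 W m⁻².
The effective emission temperature is T_e = [S(1−α)/(4σ)]^¼ = 48.06 K.
For an N-layer opaque stack, T_s⁴ = (N+1)T_e⁴, hence T_s = (2)^(1/4)×48.06 K = 57.15 K.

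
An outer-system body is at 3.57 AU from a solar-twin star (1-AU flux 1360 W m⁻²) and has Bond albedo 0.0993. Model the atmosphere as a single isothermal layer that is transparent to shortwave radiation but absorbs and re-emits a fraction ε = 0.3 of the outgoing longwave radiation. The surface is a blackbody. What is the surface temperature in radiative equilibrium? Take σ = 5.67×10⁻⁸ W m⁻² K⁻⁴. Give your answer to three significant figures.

149 kelvin

Irradiance scales as 1/d², so S = 1360 W m⁻² × (1/3.57)² = 106.7 W m⁻².
Effective emission temperature (TOA balance): σT_e⁴ = S(1−α)/4 = 24.03 W m⁻² → T_e = 143.5 K.
The surface balance (absorbed SW + ε·downward IR = σT_s⁴) with T_a⁴ = T_s⁴/2 reduces to T_s = T_e·[2/(2−ε)]^¼ = 149.4 K.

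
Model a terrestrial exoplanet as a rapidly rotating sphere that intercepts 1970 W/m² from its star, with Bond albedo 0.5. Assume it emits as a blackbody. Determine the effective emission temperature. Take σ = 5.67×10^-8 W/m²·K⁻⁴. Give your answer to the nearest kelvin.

257 K

Absorbed flux (global mean): S(1−α)/4 = 1970·0.5/4 = 246.2 W/m².
Set σT⁴ = 246.2 → T = (246.2/σ)^(1/4) = 256.7 K.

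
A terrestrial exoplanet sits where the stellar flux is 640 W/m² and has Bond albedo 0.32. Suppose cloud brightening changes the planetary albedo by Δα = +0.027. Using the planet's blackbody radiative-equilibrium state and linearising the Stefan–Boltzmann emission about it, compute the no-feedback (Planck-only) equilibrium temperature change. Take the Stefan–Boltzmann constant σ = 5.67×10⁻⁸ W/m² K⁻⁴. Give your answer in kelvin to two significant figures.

-2.1 kelvin

Reference equilibrium: T_e = [S(1−α)/(4σ)]^(1/4) = 209.3 K.
ΔF = −(S/4)Δα = −(640.0/4)×(+0.027) = -4.320 W/m².
The Planck feedback parameter is 4σT_e³ = 2.079 W/m²/K.
So ΔT₀ = -4.320/2.079 = -2.08 K.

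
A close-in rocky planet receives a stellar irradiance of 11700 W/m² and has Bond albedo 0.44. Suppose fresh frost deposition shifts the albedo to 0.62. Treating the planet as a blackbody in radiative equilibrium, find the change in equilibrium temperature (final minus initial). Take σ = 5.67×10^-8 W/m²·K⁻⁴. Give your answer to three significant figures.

-38.1 K

With α = 0.44, T₁ = 412.3 K.
Final:   T₂ = [S(1−0.62)/(4σ)]^(1/4) = 374.2 K.
Change: 374.2 − 412.3 = -38.09 K.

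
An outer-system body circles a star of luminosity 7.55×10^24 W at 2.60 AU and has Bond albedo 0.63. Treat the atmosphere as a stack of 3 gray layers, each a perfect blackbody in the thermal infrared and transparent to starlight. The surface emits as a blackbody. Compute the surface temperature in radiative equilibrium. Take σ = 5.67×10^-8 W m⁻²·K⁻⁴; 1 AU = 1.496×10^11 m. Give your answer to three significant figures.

71.3 K

Orbital distance: d = 2.60 AU = 3.890×10^11 m.
Spreading L over a sphere of radius d: S = 7.55×10^24/(4π·3.89×10^11²) = 3.971 W m⁻².
OLR = S(1−α)/4 = 0.3673 W m⁻²; the top layer radiates at T_e = 50.45 K.
Layer-by-layer balance gives σT_s⁴ = (N+1)σT_e⁴, so T_s = 4^¼·50.45 = 71.35 K.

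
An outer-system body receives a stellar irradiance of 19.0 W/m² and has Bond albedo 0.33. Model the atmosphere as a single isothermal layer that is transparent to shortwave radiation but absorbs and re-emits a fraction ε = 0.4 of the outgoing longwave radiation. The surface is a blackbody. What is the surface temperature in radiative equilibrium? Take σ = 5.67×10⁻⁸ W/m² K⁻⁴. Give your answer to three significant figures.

91.5 K

Effective emission temperature (TOA balance): σT_e⁴ = S(1−α)/4 = 3.182 W/m² → T_e = 86.56 K.
Surface balance with a leaky layer gives σT_s⁴ = σT_e⁴·2/(2−ε), so T_s = T_e·[2/(2−0.4)]^(1/4) = 91.52 K.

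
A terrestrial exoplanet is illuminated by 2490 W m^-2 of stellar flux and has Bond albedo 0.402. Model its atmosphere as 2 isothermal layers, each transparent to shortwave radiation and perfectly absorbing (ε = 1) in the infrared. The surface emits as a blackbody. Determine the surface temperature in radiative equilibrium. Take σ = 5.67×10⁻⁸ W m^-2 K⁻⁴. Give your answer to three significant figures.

375 K

OLR = S(1−α)/4 = 372.3 W m^-2; the top layer radiates at T_e = 284.7 K.
With N = 2 opaque layers, T_s = (N+1)^(1/4)·T_e = 3^(1/4)·284.7 = 374.6 K.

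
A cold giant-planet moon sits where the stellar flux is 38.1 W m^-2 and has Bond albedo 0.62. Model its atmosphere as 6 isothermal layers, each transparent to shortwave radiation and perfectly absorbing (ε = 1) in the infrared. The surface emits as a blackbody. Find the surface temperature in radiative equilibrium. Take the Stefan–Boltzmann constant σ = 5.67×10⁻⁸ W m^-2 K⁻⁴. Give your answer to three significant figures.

145 K

Top-of-atmosphere balance: σT_e⁴ = S(1−α)/4 = 3.620 W m^-2 → T_e = 89.39 K.
With N = 6 opaque layers, T_s = (N+1)^(1/4)·T_e = 7^(1/4)·89.39 = 145.4 K.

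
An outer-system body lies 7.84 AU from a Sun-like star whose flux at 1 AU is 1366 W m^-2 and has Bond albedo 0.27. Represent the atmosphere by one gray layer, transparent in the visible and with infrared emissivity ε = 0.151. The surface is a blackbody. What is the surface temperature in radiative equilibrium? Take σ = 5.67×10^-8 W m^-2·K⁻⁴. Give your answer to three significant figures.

Flux at the orbit: S = 1366/(7.84)² = 22.22 W m^-2.
The planet radiates to space at T_e = [S(1−α)/(4σ)]^(1/4) = 91.97 K.
For a single slab of emissivity ε, T_s⁴ = 2T_e⁴/(2−ε); thus T_s = 91.97·(1.082)^(1/4) = 93.79 K.

93.8 K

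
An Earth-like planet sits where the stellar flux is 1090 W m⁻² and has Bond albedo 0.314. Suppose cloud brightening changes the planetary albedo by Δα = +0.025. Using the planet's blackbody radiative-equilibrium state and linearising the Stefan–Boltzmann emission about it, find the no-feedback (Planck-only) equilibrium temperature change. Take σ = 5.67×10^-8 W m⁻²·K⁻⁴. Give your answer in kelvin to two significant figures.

-2.2 kelvin

Unperturbed T_e = [1090·(1−0.314)/(4σ)]^¼ = 239.6 K.
TOA radiative forcing: ΔF = −S·Δα/4 = −1090·(+0.025)/4 = -6.812 W m⁻².
Linearising σT⁴ gives d(σT⁴)/dT = 4σT_e³ = 3.120 W m⁻² per K.
ΔT₀ = ΔF/λ_P = -6.812/3.120 = -2.18 K.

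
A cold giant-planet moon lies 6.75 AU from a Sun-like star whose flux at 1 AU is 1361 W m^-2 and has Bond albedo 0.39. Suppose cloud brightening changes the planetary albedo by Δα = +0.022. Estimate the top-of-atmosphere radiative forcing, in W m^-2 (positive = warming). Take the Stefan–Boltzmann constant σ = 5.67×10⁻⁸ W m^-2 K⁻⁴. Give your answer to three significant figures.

By the inverse-square law, S = 1361/6.75² = 29.87 W m^-2.
TOA radiative forcing: ΔF = −S·Δα/4 = −29.87·(+0.022)/4 = -0.1643 W m^-2.

-0.164 W m^-2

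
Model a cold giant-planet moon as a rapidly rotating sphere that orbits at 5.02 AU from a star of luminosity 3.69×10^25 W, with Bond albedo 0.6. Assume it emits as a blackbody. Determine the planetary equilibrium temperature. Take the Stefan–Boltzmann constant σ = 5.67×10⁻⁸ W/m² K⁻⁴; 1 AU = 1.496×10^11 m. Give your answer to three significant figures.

55.0 K

Orbital distance: d = 5.02 AU = 7.510×10^11 m.
Spreading L over a sphere of radius d: S = 3.69×10^25/(4π·7.51×10^11²) = 5.207 W/m².
Absorbed flux (global mean): S(1−α)/4 = 5.207·0.4/4 = 0.5207 W/m².
In equilibrium σT⁴ equals this, so T = 55.05 K.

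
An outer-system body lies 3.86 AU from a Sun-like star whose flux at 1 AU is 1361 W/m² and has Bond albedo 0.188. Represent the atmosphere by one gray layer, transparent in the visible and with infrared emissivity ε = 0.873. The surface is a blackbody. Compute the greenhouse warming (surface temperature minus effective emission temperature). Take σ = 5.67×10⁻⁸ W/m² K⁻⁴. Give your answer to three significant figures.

Irradiance scales as 1/d², so S = 1361 W/m² × (1/3.86)² = 91.34 W/m².
At the top of the atmosphere, σT_e⁴ = S(1−α)/4 = 18.54 W/m², giving T_e = 134.5 K.
The surface balance (absorbed SW + ε·downward IR = σT_s⁴) with T_a⁴ = T_s⁴/2 reduces to T_s = T_e·[2/(2−ε)]^¼ = 155.2 K.
T_s − T_e = 155.2 − 134.5 = 20.73 K.

20.7 kelvin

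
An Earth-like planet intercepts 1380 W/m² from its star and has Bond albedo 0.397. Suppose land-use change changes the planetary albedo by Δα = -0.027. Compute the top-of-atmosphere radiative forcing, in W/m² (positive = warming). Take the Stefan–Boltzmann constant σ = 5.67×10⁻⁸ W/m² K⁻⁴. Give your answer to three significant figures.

ΔF = −(S/4)Δα = −(1380/4)×(-0.027) = 9.315 W/m².

9.31 W/m²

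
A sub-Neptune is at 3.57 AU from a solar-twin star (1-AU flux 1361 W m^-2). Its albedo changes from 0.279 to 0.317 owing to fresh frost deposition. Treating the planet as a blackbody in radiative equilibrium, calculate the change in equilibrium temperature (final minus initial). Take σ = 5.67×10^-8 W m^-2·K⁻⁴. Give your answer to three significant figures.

By the inverse-square law, S = 1361/3.57² = 106.8 W m^-2.
Before: T₁ = [106.8·0.721/(4σ)]^(1/4) = 135.7 K.
With α = 0.317, T₂ = 133.9 K.
Change: 133.9 − 135.7 = -1.825 K.

-1.82 K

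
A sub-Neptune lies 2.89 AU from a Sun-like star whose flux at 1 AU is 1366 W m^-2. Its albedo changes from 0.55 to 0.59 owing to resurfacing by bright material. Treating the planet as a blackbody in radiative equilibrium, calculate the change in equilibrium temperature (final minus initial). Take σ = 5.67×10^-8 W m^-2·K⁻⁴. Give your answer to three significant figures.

By the inverse-square law, S = 1366/2.89² = 163.6 W m^-2.
With α = 0.55, T₁ = 134.2 K.
Final:   T₂ = [S(1−0.59)/(4σ)]^(1/4) = 131.1 K.
ΔT = T₂ − T₁ = -3.088 K.

-3.09 K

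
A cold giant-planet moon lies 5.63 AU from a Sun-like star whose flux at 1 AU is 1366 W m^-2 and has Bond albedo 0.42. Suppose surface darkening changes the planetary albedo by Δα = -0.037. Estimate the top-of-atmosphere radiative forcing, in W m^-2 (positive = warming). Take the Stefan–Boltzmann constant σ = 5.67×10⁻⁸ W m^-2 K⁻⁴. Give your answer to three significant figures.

0.399 W m^-2

Flux at the orbit: S = 1366/(5.63)² = 43.10 W m^-2.
The change in absorbed flux is Δ[S(1−α)/4] = −SΔα/4 = 0.3986 W m^-2.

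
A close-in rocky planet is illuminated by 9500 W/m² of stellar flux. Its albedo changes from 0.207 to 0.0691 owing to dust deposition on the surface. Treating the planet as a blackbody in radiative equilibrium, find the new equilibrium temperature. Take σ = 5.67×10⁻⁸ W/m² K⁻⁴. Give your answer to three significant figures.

444 kelvin

With the new albedo, S(1−α₂)/4 = 2211 W/m², so T₂ = 444.4 K.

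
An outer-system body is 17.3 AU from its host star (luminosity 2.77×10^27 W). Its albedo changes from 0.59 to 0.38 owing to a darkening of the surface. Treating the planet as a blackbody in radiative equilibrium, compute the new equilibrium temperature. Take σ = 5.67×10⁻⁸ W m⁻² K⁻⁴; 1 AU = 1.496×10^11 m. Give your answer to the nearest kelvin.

97 kelvin

d = 17.3 × 1.496×10^11 m = 2.588×10^12 m.
S = L/(4πd²) = 32.91 W m⁻².
T₂ = [S(1−α₂)/(4σ)]^(1/4) = [32.91·0.62/(4σ)]^(1/4) = 97.39 K.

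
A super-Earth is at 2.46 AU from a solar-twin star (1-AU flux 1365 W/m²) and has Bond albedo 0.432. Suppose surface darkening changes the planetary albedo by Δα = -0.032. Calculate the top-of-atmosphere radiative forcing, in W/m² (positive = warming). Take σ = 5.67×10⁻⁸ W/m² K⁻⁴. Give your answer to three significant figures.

Flux at the orbit: S = 1365/(2.46)² = 225.6 W/m².
ΔF = −(S/4)Δα = −(225.6/4)×(-0.032) = 1.804 W/m².

1.80 W/m²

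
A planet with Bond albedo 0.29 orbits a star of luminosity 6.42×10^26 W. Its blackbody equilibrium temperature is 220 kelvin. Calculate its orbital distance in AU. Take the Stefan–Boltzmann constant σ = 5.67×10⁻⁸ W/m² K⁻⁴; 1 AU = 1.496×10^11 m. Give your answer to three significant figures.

1.75 AU

Required flux: S = 4σT⁴/(1−α) = 748.3 W/m².
Then d = [L/(4πS)]^(1/2) = 2.613×10^11 m, i.e. 1.747 AU.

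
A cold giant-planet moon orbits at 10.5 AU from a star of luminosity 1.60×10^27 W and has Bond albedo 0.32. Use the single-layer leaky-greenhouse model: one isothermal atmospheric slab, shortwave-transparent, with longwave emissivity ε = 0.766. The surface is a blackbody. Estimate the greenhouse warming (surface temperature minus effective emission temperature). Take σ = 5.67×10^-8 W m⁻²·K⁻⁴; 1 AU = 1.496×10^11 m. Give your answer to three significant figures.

14.3 K

Orbital distance: d = 10.5 AU = 1.571×10^12 m.
S = L/(4πd²) = 51.60 W m⁻².
The planet radiates to space at T_e = [S(1−α)/(4σ)]^(1/4) = 111.5 K.
The surface balance (absorbed SW + ε·downward IR = σT_s⁴) with T_a⁴ = T_s⁴/2 reduces to T_s = T_e·[2/(2−ε)]^¼ = 125.8 K.
The atmosphere warms the surface by 14.31 K.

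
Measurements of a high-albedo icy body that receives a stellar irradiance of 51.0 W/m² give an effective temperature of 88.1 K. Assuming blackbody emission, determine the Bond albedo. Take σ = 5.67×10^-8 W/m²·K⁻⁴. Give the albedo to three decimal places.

0.732

From σT⁴ = S(1−α)/4 we invert for α: 1−α = 4σT⁴/S.
σT⁴ = 3.416 W/m², so 4σT⁴ = 13.66 W/m².
1−α = 13.66/51.00 = 0.2679, so α = 0.7321.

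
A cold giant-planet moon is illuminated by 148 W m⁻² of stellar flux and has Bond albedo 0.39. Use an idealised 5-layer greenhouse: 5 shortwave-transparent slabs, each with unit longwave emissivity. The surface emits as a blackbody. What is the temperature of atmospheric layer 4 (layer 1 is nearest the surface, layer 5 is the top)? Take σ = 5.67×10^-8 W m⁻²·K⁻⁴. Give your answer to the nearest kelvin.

OLR = S(1−α)/4 = 22.57 W m⁻²; the top layer radiates at T_e = 141.2 K.
In the N-layer model, layer k (counted from the surface) has T_k = (N+1−k)^(1/4)·T_e.
With k = 4: T_4 = (5+1−4)^¼·141.2 K = 168.0 K.

168 kelvin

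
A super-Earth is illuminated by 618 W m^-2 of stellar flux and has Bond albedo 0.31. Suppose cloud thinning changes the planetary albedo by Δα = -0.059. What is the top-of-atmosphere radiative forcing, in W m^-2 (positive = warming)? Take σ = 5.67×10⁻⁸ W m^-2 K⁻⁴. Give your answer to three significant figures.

9.12 W m^-2

TOA radiative forcing: ΔF = −S·Δα/4 = −618.0·(-0.059)/4 = 9.115 W m^-2.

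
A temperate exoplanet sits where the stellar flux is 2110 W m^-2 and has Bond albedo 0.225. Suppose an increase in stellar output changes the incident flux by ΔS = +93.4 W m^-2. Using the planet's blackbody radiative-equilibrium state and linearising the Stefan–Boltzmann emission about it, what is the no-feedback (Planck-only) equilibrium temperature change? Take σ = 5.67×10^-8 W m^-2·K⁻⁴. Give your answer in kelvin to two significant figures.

3.2 K

Reference equilibrium: T_e = [S(1−α)/(4σ)]^(1/4) = 291.4 K.
ΔF = Δ[S(1−α)]/4 = (1−0.225)·+93.4/4 = 18.10 W m^-2.
Planck response: λ_P = 4σT_e³ = 4·5.67×10⁻⁸·(291.4)³ = 5.612 W m^-2/K.
So ΔT₀ = 18.10/5.612 = 3.22 K.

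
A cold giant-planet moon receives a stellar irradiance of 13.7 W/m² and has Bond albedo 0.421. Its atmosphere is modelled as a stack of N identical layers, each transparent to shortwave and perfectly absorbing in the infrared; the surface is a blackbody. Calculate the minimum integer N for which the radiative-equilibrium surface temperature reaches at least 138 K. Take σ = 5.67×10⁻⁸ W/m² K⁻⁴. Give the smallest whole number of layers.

Top-of-atmosphere balance: σT_e⁴ = S(1−α)/4 = 1.983 W/m² → T_e = 76.90 K.
T_s = (N+1)^(1/4)·T_e ≥ 138 K requires N+1 ≥ (T_s/T_e)⁴ = (138/76.90)⁴ = 10.370.
Rounding up, N = 10.

10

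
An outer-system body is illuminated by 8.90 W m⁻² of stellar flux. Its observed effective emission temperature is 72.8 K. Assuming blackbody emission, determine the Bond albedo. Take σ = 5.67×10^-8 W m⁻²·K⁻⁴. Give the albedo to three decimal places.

0.284

Rearranging the radiative balance, α = 1 − 4σT⁴/S.
σT⁴ = 1.593 W m⁻², so 4σT⁴ = 6.370 W m⁻².
Hence α = 1 − 6.370/8.900 = 0.2842.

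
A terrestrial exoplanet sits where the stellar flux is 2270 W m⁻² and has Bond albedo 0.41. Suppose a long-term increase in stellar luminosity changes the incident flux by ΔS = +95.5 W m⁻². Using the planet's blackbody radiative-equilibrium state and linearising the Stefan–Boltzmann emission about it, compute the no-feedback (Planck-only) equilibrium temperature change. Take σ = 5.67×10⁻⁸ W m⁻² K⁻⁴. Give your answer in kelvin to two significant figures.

2.9 K

Unperturbed T_e = [2270·(1−0.41)/(4σ)]^¼ = 277.2 K.
ΔF = Δ[S(1−α)]/4 = (1−0.41)·+95.5/4 = 14.09 W m⁻².
The Planck feedback parameter is 4σT_e³ = 4.831 W m⁻²/K.
Hence the no-feedback warming is ΔF/(4σT_e³) = 2.92 K.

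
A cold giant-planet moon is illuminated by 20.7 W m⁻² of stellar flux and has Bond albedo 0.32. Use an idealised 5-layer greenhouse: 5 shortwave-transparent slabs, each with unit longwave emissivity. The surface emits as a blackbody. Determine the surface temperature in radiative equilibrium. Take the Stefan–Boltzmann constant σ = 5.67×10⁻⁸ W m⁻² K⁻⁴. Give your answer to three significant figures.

Top-of-atmosphere balance: σT_e⁴ = S(1−α)/4 = 3.519 W m⁻² → T_e = 88.76 K.
Layer-by-layer balance gives σT_s⁴ = (N+1)σT_e⁴, so T_s = 6^¼·88.76 = 138.9 K.

139 K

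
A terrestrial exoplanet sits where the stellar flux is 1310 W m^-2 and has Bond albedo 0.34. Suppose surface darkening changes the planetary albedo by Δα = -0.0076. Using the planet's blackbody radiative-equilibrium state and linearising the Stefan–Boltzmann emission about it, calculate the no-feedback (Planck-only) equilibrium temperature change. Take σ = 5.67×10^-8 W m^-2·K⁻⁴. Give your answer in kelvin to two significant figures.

0.72 K

Unperturbed T_e = [1310·(1−0.34)/(4σ)]^¼ = 248.5 K.
ΔF = −(S/4)Δα = −(1310/4)×(-0.0076) = 2.489 W m^-2.
Planck response: λ_P = 4σT_e³ = 4·5.67×10⁻⁸·(248.5)³ = 3.480 W m^-2/K.
Hence the no-feedback warming is ΔF/(4σT_e³) = 0.715 K.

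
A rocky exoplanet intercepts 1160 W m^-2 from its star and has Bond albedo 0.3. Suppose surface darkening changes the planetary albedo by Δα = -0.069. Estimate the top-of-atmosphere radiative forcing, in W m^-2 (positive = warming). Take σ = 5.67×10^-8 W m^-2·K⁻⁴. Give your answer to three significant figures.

ΔF = −(S/4)Δα = −(1160/4)×(-0.069) = 20.01 W m^-2.

20.0 W m^-2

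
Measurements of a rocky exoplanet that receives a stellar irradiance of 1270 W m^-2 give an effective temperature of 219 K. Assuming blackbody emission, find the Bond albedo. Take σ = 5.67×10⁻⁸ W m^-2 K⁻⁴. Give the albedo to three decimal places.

0.589

From σT⁴ = S(1−α)/4 we invert for α: 1−α = 4σT⁴/S.
σT⁴ = 130.4 W m^-2, so 4σT⁴ = 521.7 W m^-2.
Hence α = 1 − 521.7/1270 = 0.5892.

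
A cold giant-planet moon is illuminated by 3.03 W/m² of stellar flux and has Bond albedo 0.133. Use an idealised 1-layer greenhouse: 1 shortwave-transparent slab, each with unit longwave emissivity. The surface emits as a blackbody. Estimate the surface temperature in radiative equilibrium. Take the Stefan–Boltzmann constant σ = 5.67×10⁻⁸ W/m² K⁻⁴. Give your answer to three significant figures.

69.4 K

The effective emission temperature is T_e = [S(1−α)/(4σ)]^¼ = 58.34 K.
For an N-layer opaque stack, T_s⁴ = (N+1)T_e⁴, hence T_s = (2)^(1/4)×58.34 K = 69.38 K.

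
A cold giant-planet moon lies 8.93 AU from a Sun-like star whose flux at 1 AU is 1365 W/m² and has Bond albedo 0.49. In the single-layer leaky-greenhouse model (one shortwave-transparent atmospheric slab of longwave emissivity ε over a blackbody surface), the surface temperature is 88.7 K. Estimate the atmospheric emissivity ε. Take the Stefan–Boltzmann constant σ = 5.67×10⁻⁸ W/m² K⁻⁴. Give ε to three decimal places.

By the inverse-square law, S = 1365/8.93² = 17.12 W/m².
Effective temperature: T_e = [S(1−α)/(4σ)]^(1/4) = 78.77 K.
Since (2−ε)/2 = (T_e/T_s)⁴ = 0.6218, ε = 0.7564.

0.756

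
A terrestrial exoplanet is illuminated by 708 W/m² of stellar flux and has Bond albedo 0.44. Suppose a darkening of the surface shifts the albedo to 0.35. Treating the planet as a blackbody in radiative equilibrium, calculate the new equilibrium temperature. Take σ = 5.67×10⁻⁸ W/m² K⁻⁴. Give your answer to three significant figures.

T₂ = [S(1−α₂)/(4σ)]^(1/4) = [708.0·0.65/(4σ)]^(1/4) = 212.2 K.

212 K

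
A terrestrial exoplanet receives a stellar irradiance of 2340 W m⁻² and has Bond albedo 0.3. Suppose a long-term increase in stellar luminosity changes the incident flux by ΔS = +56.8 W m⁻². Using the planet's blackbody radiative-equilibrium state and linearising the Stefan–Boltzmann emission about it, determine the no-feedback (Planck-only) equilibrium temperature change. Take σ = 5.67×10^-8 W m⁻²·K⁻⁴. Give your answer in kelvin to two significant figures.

Unperturbed T_e = [2340·(1−0.3)/(4σ)]^¼ = 291.5 K.
ΔF = Δ[S(1−α)]/4 = (1−0.3)·+56.8/4 = 9.940 W m⁻².
The Planck feedback parameter is 4σT_e³ = 5.619 W m⁻²/K.
Hence the no-feedback warming is ΔF/(4σT_e³) = 1.77 K.

1.8 kelvin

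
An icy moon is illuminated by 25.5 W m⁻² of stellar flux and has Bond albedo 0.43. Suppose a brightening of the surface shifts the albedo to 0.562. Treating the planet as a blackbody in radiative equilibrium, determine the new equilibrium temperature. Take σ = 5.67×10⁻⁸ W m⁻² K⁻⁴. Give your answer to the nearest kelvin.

84 kelvin

With the new albedo, S(1−α₂)/4 = 2.792 W m⁻², so T₂ = 83.77 K.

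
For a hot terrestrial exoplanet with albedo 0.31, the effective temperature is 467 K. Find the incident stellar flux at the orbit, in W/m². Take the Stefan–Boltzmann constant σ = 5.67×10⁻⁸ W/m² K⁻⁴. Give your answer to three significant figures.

15600 W/m²

From S(1−α)/4 = σT⁴: S = 4σT⁴/(1−α).
σT⁴ = 5.67×10⁻⁸·(467)⁴ = 2697 W/m².
S = 4·2697/0.69 = 15630 W/m².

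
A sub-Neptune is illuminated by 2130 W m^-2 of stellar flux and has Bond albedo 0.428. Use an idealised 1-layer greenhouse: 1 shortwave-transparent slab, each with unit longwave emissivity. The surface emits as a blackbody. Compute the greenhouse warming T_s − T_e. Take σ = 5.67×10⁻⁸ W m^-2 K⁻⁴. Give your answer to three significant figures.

51.2 K

The effective emission temperature is T_e = [S(1−α)/(4σ)]^¼ = 270.7 K.
T_s = (N+1)^(1/4)·T_e = 322.0 K.
So the greenhouse effect raises the surface by 322.0 − 270.7 = 51.22 K.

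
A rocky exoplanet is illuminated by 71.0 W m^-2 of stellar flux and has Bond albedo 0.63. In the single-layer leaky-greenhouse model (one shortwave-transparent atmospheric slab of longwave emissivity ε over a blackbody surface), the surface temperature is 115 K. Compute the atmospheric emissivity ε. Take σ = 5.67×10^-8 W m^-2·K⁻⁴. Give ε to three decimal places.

0.675

TOA balance gives T_e = 103.7 K.
Since (2−ε)/2 = (T_e/T_s)⁴ = 0.6623, ε = 0.6755.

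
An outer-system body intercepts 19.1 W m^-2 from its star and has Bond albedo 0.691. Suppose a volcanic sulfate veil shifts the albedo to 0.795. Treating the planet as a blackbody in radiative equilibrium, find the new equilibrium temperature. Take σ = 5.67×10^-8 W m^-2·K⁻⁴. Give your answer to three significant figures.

New equilibrium: T₂ = [(1−0.795)·19.10/(4σ)]^(1/4) = 64.46 K.

64.5 kelvin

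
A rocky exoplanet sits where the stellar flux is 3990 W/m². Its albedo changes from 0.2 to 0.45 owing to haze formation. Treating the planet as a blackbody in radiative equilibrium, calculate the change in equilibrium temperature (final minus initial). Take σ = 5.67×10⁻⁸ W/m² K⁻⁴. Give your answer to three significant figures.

-30.8 K

Initial: T₁ = [S(1−0.2)/(4σ)]^(1/4) = 344.4 K.
Final:   T₂ = [S(1−0.45)/(4σ)]^(1/4) = 313.6 K.
ΔT = T₂ − T₁ = -30.80 K.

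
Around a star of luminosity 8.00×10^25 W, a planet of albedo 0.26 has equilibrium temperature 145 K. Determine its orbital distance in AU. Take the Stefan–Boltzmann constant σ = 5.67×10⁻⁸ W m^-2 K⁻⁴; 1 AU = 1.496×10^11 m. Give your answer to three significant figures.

Energy balance gives S = 4σT⁴/(1−α) = 135.5 W m^-2.
Then d = [L/(4πS)]^(1/2) = 2.168×10^11 m, i.e. 1.449 AU.

1.45 AU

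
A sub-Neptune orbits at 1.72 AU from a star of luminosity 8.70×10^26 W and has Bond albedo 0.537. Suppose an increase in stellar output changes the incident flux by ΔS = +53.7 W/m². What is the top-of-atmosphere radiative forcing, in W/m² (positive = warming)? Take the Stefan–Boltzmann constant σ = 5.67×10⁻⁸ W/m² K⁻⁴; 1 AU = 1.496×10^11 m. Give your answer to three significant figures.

6.22 W/m²

Orbital distance: d = 1.72 AU = 2.573×10^11 m.
S = L/(4πd²) = 1046 W/m².
Only a fraction (1−α) is absorbed and it's spread over 4πR², so ΔF = (1−α)ΔS/4 = 6.216 W/m².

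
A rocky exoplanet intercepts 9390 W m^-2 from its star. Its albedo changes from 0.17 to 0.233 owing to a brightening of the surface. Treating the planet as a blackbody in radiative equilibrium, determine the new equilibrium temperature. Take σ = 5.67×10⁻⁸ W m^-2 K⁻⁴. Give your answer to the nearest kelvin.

T₂ = [S(1−α₂)/(4σ)]^(1/4) = [9390·0.767/(4σ)]^(1/4) = 422.1 K.

422 kelvin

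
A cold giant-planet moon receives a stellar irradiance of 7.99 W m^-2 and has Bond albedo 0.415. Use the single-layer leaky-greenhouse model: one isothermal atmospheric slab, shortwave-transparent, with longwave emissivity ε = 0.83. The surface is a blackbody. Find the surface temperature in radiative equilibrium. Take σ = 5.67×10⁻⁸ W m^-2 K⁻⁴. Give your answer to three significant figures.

77.0 K

Effective emission temperature (TOA balance): σT_e⁴ = S(1−α)/4 = 1.169 W m^-2 → T_e = 67.38 K.
The surface balance (absorbed SW + ε·downward IR = σT_s⁴) with T_a⁴ = T_s⁴/2 reduces to T_s = T_e·[2/(2−ε)]^¼ = 77.04 K.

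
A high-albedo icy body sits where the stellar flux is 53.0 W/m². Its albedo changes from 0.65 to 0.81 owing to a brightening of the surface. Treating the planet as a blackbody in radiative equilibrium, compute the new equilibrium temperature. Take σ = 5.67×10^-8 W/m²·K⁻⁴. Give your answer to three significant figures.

With the new albedo, S(1−α₂)/4 = 2.517 W/m², so T₂ = 81.63 K.

81.6 kelvin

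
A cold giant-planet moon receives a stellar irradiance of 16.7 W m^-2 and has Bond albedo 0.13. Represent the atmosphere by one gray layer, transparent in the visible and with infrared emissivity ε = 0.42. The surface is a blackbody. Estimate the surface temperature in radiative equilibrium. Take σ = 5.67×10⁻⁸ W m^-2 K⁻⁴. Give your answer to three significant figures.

Effective emission temperature (TOA balance): σT_e⁴ = S(1−α)/4 = 3.632 W m^-2 → T_e = 89.46 K.
For a single slab of emissivity ε, T_s⁴ = 2T_e⁴/(2−ε); thus T_s = 89.46·(1.266)^(1/4) = 94.89 K.

94.9 kelvin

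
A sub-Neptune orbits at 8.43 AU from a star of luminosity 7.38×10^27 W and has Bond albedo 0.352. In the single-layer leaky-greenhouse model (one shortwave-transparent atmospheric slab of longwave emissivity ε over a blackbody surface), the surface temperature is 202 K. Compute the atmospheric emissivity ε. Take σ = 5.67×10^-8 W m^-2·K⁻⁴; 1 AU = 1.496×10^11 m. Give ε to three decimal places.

0.733

d = 8.43 × 1.496×10^11 m = 1.261×10^12 m.
Spreading L over a sphere of radius d: S = 7.38×10^27/(4π·1.26×10^12²) = 369.3 W m^-2.
First, T_e = [369.3·(1−0.352)/(4σ)]^(1/4) = 180.2 K.
Inverting T_s⁴ = 2T_e⁴/(2−ε): (T_e/T_s)⁴ = 0.6337, so ε = 2(1 − 0.6337) = 0.7327.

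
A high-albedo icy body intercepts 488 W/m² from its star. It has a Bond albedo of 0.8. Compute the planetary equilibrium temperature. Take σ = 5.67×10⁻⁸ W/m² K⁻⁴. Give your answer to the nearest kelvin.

144 K

Averaging over the sphere, the absorbed flux is S(1−α)/4 = 24.40 W/m².
Set σT⁴ = 24.40 → T = (24.40/σ)^(1/4) = 144.0 K.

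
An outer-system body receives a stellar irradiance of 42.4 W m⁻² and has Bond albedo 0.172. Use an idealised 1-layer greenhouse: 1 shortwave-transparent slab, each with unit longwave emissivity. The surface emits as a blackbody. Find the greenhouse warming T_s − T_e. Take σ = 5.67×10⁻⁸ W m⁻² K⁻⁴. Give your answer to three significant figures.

21.1 K

The effective emission temperature is T_e = [S(1−α)/(4σ)]^¼ = 111.5 K.
T_s = (N+1)^(1/4)·T_e = 132.6 K.
So the greenhouse effect raises the surface by 132.6 − 111.5 = 21.10 K.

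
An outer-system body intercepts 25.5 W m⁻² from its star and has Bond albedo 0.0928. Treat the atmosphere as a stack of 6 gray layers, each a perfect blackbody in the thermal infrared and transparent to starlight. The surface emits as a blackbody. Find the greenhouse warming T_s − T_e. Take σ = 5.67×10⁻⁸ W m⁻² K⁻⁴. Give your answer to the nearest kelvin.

The effective emission temperature is T_e = [S(1−α)/(4σ)]^¼ = 100.5 K.
Surface: T_s = (7)^¼·T_e = 163.5 K.
So the greenhouse effect raises the surface by 163.5 − 100.5 = 62.97 K.

63 kelvin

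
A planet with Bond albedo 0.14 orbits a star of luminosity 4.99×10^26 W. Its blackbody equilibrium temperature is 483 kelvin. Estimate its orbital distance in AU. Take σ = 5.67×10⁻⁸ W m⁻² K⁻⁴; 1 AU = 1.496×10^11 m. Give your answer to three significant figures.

Energy balance gives S = 4σT⁴/(1−α) = 14350 W m⁻².
S = L/(4πd²) → d = √(L/4πS) = √(4.99×10^26/(4π·14350)) = 5.260×10^10 m = 0.3516 AU.

0.352 AU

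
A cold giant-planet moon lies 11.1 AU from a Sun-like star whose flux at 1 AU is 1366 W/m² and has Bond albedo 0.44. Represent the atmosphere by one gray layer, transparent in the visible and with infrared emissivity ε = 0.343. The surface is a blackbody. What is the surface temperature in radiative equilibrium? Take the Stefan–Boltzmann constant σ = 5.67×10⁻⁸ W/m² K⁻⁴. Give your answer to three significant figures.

Flux at the orbit: S = 1366/(11.1)² = 11.09 W/m².
At the top of the atmosphere, σT_e⁴ = S(1−α)/4 = 1.552 W/m², giving T_e = 72.33 K.
The surface balance (absorbed SW + ε·downward IR = σT_s⁴) with T_a⁴ = T_s⁴/2 reduces to T_s = T_e·[2/(2−ε)]^¼ = 75.82 K.

75.8 kelvin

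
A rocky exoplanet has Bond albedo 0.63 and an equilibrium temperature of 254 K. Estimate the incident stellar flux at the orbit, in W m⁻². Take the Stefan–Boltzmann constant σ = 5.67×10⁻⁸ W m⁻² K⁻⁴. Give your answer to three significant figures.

From S(1−α)/4 = σT⁴: S = 4σT⁴/(1−α).
The emitted flux is σT⁴ = 236.0 W m⁻².
S = 4·236.0/0.37 = 2551 W m⁻².

2550 W m⁻²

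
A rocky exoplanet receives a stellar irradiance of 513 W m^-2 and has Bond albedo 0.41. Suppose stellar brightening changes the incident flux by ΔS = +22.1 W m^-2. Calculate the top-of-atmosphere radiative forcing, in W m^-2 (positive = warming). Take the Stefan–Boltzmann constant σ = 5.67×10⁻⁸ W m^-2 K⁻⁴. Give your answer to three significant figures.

ΔF = Δ[S(1−α)]/4 = (1−0.41)·+22.1/4 = 3.260 W m^-2.

3.26 W m^-2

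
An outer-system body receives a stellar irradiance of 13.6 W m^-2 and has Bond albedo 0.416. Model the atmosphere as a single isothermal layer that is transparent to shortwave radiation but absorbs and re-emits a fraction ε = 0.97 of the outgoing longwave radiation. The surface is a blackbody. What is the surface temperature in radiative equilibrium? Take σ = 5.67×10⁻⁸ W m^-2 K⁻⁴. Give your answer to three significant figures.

The planet radiates to space at T_e = [S(1−α)/(4σ)]^(1/4) = 76.93 K.
For a single slab of emissivity ε, T_s⁴ = 2T_e⁴/(2−ε); thus T_s = 76.93·(1.942)^(1/4) = 90.81 K.

90.8 kelvin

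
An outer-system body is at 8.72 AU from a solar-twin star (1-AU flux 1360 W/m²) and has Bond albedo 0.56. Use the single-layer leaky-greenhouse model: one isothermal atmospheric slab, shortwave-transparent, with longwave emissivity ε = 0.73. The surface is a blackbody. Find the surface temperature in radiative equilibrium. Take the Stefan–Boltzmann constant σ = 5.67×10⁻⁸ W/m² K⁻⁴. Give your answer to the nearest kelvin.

Irradiance scales as 1/d², so S = 1360 W/m² × (1/8.72)² = 17.89 W/m².
Effective emission temperature (TOA balance): σT_e⁴ = S(1−α)/4 = 1.967 W/m² → T_e = 76.75 K.
Surface balance with a leaky layer gives σT_s⁴ = σT_e⁴·2/(2−ε), so T_s = T_e·[2/(2−0.73)]^(1/4) = 85.98 K.

86 kelvin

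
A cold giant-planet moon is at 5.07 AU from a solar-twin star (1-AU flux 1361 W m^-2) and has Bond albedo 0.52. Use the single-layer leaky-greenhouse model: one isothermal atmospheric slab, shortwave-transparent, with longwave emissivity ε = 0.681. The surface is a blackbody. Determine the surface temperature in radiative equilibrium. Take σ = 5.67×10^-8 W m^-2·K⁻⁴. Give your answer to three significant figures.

Irradiance scales as 1/d², so S = 1361 W m^-2 × (1/5.07)² = 52.95 W m^-2.
Effective emission temperature (TOA balance): σT_e⁴ = S(1−α)/4 = 6.354 W m^-2 → T_e = 102.9 K.
Surface balance with a leaky layer gives σT_s⁴ = σT_e⁴·2/(2−ε), so T_s = T_e·[2/(2−0.681)]^(1/4) = 114.2 K.

114 kelvin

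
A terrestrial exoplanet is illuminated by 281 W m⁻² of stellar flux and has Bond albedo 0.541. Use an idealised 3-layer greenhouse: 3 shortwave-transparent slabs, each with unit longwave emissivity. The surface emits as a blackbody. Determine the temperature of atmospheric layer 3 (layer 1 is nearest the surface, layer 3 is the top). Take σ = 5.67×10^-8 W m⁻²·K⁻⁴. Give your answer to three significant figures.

Top-of-atmosphere balance: σT_e⁴ = S(1−α)/4 = 32.24 W m⁻² → T_e = 154.4 K.
In the N-layer model, layer k (counted from the surface) has T_k = (N+1−k)^(1/4)·T_e.
T_3 = (1)^(1/4)·154.4 = 154.4 K.

154 K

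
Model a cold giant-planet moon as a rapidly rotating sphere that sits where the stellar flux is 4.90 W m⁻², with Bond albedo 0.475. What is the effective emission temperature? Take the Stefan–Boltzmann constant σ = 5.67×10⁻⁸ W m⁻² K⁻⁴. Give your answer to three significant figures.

58.0 K

Absorbed flux (global mean): S(1−α)/4 = 4.900·0.525/4 = 0.6431 W m⁻².
In equilibrium σT⁴ equals this, so T = 58.03 K.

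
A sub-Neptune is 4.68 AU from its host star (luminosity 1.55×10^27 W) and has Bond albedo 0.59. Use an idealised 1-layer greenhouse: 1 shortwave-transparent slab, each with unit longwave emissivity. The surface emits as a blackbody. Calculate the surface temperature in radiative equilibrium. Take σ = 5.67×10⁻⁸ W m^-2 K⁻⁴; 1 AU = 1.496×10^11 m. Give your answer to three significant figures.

d = 4.68 × 1.496×10^11 m = 7.001×10^11 m.
Spreading L over a sphere of radius d: S = 1.55×10^27/(4π·7.00×10^11²) = 251.6 W m^-2.
The effective emission temperature is T_e = [S(1−α)/(4σ)]^¼ = 146.0 K.
For an N-layer opaque stack, T_s⁴ = (N+1)T_e⁴, hence T_s = (2)^(1/4)×146.0 K = 173.7 K.

174 K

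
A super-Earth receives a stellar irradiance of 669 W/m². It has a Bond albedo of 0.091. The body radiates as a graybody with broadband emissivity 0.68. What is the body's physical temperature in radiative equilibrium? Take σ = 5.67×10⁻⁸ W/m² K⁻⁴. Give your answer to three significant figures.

The planet absorbs (1−α)S over its disc πR² and re-emits over 4πR², so the mean absorbed flux is (1−0.091)·669.0/4 = 152.0 W/m².
Radiative balance εσT⁴ = 152.0 gives T = [152.0/(0.68·σ)]^(1/4) = 250.6 K.

251 kelvin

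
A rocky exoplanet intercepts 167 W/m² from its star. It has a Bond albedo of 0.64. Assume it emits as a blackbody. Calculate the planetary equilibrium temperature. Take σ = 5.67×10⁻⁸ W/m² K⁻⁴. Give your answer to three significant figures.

128 K

Absorbed flux (global mean): S(1−α)/4 = 167.0·0.36/4 = 15.03 W/m².
In equilibrium σT⁴ equals this, so T = 127.6 K.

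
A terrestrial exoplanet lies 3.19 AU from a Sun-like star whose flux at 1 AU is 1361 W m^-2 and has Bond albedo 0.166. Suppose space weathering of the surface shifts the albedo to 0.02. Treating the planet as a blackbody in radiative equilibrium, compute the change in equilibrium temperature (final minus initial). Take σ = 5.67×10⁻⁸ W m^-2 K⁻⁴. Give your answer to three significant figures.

6.13 K

Flux at the orbit: S = 1361/(3.19)² = 133.7 W m^-2.
Initial: T₁ = [S(1−0.166)/(4σ)]^(1/4) = 148.9 K.
Final:   T₂ = [S(1−0.02)/(4σ)]^(1/4) = 155.0 K.
Change: 155.0 − 148.9 = 6.129 K.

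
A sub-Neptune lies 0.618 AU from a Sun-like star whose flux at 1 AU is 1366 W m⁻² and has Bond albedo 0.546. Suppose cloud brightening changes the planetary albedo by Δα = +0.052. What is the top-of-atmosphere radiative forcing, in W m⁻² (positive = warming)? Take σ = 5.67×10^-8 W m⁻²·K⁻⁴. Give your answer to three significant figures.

-46.5 W m⁻²

By the inverse-square law, S = 1366/0.618² = 3577 W m⁻².
ΔF = −(S/4)Δα = −(3577/4)×(+0.052) = -46.50 W m⁻².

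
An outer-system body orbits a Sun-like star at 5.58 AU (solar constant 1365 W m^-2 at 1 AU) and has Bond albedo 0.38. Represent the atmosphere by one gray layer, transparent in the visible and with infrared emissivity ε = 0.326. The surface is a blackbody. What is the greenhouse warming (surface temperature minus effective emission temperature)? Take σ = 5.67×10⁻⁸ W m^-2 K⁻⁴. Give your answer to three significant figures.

Flux at the orbit: S = 1365/(5.58)² = 43.84 W m^-2.
At the top of the atmosphere, σT_e⁴ = S(1−α)/4 = 6.795 W m^-2, giving T_e = 104.6 K.
The surface balance (absorbed SW + ε·downward IR = σT_s⁴) with T_a⁴ = T_s⁴/2 reduces to T_s = T_e·[2/(2−ε)]^¼ = 109.4 K.
T_s − T_e = 109.4 − 104.6 = 4.759 K.

4.76 kelvin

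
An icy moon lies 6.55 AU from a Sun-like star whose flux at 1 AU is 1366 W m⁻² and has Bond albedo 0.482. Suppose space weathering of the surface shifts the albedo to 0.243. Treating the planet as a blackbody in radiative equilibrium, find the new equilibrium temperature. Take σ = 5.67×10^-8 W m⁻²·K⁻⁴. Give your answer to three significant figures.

102 kelvin

Irradiance scales as 1/d², so S = 1366 W m⁻² × (1/6.55)² = 31.84 W m⁻².
New equilibrium: T₂ = [(1−0.243)·31.84/(4σ)]^(1/4) = 101.5 K.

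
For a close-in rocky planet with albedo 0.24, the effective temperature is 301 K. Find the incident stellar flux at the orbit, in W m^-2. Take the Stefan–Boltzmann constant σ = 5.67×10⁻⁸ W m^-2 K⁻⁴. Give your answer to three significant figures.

2450 W m^-2

From S(1−α)/4 = σT⁴: S = 4σT⁴/(1−α).
σT⁴ = 5.67×10⁻⁸·(301)⁴ = 465.4 W m^-2.
So S = 4×465.4/(1−0.24) = 2450 W m^-2.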